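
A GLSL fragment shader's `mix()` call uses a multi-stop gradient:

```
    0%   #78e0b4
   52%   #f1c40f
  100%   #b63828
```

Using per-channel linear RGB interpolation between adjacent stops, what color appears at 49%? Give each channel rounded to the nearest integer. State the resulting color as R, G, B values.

(234, 198, 25)

49% lies between the 0% and 52% stops, so the local fraction is t = (49 − 0)/(52 − 0) = 49/52 ≈ 0.9423.
#78e0b4 → (120, 224, 180); #f1c40f → (241, 196, 15).
R = 120 + 0.9423 × (241 − 120) = 234.018 → 234
G = 224 + 0.9423 × (196 − 224) = 197.616 → 198
B = 180 + 0.9423 × (15 − 180) = 24.52 → 25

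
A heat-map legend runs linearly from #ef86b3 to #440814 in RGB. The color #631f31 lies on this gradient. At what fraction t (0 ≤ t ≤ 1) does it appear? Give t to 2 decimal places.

Invert the lerp on the R channel (largest span, 171): t = (99 − 239) / (68 − 239) = -140/-171 = 0.81871.
Check on G: (31 − 134)/(8 − 134) = 0.8175 ✓

0.82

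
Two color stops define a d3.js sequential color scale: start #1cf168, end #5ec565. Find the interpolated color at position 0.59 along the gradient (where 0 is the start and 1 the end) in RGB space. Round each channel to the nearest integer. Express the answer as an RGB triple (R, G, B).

(67, 215, 102)

#1cf168 → (28, 241, 104); #5ec565 → (94, 197, 101).
R = 28 + 0.59 × (94 − 28) = 28 + 0.59 × 66 = 66.94 → 67
G = 241 + 0.59 × (197 − 241) = 241 + 0.59 × -44 = 215.04 → 215
B = 104 + 0.59 × (101 − 104) = 104 + 0.59 × -3 = 102.23 → 102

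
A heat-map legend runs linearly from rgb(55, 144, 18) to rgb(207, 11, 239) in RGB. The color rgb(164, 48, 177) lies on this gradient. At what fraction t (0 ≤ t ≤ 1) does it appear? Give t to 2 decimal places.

Invert the lerp on the B channel (largest span, 221): t = (177 − 18) / (239 − 18) = 159/221 = 0.71946.
Check on R: (164 − 55)/(207 − 55) = 0.7171 ✓

0.72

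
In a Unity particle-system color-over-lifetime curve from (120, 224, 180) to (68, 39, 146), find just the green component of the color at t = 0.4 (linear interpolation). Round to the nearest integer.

G = 224 + 0.4 × (39 − 224) = 150 → 150

150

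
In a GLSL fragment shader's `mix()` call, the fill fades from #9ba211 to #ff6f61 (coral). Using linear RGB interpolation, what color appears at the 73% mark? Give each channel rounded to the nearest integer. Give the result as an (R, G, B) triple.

(228, 125, 75)

#9ba211 → (155, 162, 17); #ff6f61 → (255, 111, 97).
73% corresponds to t = 0.73.
R = 155 + 0.73 × (255 − 155) = 155 + 0.73 × 100 = 228 → 228
G = 162 + 0.73 × (111 − 162) = 162 + 0.73 × -51 = 124.77 → 125
B = 17 + 0.73 × (97 − 17) = 17 + 0.73 × 80 = 75.4 → 75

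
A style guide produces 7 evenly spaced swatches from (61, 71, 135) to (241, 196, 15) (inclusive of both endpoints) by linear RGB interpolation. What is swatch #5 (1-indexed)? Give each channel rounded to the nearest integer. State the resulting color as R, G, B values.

(181, 154, 55)

With 7 swatches and endpoints inclusive, swatch 5 sits at t = (5 − 1)/(7 − 1) = 4/6 ≈ 0.6667.
R = 61 + 0.6667 × (241 − 61) = 181.006 → 181
G = 71 + 0.6667 × (196 − 71) = 154.337 → 154
B = 135 + 0.6667 × (15 − 135) = 54.996 → 55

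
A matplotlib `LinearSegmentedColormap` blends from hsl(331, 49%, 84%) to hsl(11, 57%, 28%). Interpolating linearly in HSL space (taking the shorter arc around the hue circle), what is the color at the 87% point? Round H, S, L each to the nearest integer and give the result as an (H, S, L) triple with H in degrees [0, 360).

Hue: 11 − 331 = -320°, but |-320| > 180 so the shorter arc goes the other way: Δh = -320 + 360 = 40°.
H = 331 + 0.87 × (40) = 365.8 → 366 → 366 mod 360 = 6°
S = 49 + 0.87 × (57 − 49) = 55.96 → 56%
L = 84 + 0.87 × (28 − 84) = 35.28 → 35%

(6, 56, 35)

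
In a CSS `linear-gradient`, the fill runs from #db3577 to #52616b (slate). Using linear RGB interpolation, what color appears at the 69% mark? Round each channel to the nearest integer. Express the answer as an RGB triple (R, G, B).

#db3577 → (219, 53, 119); #52616b → (82, 97, 107).
69% corresponds to t = 0.69.
R = 219 + 0.69 × (82 − 219) = 219 + 0.69 × -137 = 124.47 → 124
G = 53 + 0.69 × (97 − 53) = 53 + 0.69 × 44 = 83.36 → 83
B = 119 + 0.69 × (107 − 119) = 119 + 0.69 × -12 = 110.72 → 111
So the blended color is (124, 83, 111), about #7c536f.

(124, 83, 111)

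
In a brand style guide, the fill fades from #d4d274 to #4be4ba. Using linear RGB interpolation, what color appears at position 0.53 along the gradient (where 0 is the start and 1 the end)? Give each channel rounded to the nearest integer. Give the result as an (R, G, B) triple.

#d4d274 → (212, 210, 116); #4be4ba → (75, 228, 186).
R = 212 + 0.53 × (75 − 212) = 212 + 0.53 × -137 = 139.39 → 139
G = 210 + 0.53 × (228 − 210) = 210 + 0.53 × 18 = 219.54 → 220
B = 116 + 0.53 × (186 − 116) = 116 + 0.53 × 70 = 153.1 → 153

(139, 220, 153)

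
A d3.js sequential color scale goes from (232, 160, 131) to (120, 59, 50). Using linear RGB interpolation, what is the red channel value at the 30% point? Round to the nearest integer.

R = 232 + 0.3 × (120 − 232) = 198.4 → 198

198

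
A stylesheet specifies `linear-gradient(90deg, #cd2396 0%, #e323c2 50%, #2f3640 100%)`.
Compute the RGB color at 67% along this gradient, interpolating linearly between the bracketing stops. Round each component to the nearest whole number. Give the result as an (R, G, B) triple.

67% lies between the 50% and 100% stops, so the local fraction is t = (67 − 50)/(100 − 50) = 17/50 ≈ 0.34.
#e323c2 → (227, 35, 194); #2f3640 → (47, 54, 64).
R = 227 + 0.34 × (47 − 227) = 165.8 → 166
G = 35 + 0.34 × (54 − 35) = 41.46 → 41
B = 194 + 0.34 × (64 − 194) = 149.8 → 150

(166, 41, 150)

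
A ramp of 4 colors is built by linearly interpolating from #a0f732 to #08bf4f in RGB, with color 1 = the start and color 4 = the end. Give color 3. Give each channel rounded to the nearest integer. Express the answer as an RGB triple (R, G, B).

With 4 swatches and endpoints inclusive, swatch 3 sits at t = (3 − 1)/(4 − 1) = 2/3 ≈ 0.6667.
#a0f732 → (160, 247, 50); #08bf4f → (8, 191, 79).
R = 160 + 0.6667 × (8 − 160) = 58.662 → 59
G = 247 + 0.6667 × (191 − 247) = 209.665 → 210
B = 50 + 0.6667 × (79 − 50) = 69.334 → 69

(59, 210, 69)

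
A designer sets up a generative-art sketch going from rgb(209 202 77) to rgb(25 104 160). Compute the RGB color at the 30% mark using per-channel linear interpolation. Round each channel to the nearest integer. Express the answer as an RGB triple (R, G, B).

30% corresponds to t = 0.3.
R = 209 + 0.3 × (25 − 209) = 209 + 0.3 × -184 = 153.8 → 154
G = 202 + 0.3 × (104 − 202) = 202 + 0.3 × -98 = 172.6 → 173
B = 77 + 0.3 × (160 − 77) = 77 + 0.3 × 83 = 101.9 → 102
So the blended color is (154, 173, 102), about #9aad66.

(154, 173, 102)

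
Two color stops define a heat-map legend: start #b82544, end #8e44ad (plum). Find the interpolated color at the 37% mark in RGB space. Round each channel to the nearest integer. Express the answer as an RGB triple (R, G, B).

#b82544 → (184, 37, 68); #8e44ad → (142, 68, 173).
37% corresponds to t = 0.37.
R = 184 + 0.37 × (142 − 184) = 184 + 0.37 × -42 = 168.46 → 168
G = 37 + 0.37 × (68 − 37) = 37 + 0.37 × 31 = 48.47 → 48
B = 68 + 0.37 × (173 − 68) = 68 + 0.37 × 105 = 106.85 → 107
So the blended color is (168, 48, 107), about #a8306b.

(168, 48, 107)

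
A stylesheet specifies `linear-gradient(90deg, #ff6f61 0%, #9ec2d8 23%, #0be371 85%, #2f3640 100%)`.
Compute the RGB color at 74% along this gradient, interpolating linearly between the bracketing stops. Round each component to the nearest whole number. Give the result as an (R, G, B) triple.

74% lies between the 23% and 85% stops, so the local fraction is t = (74 − 23)/(85 − 23) = 51/62 ≈ 0.8226.
#9ec2d8 → (158, 194, 216); #0be371 → (11, 227, 113).
R = 158 + 0.8226 × (11 − 158) = 37.078 → 37
G = 194 + 0.8226 × (227 − 194) = 221.146 → 221
B = 216 + 0.8226 × (113 − 216) = 131.272 → 131

(37, 221, 131)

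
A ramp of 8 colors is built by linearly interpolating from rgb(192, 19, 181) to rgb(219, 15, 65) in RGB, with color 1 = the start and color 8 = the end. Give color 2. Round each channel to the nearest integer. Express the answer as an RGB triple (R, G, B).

With 8 swatches and endpoints inclusive, swatch 2 sits at t = (2 − 1)/(8 − 1) = 1/7 ≈ 0.1429.
R = 192 + 0.1429 × (219 − 192) = 195.858 → 196
G = 19 + 0.1429 × (15 − 19) = 18.428 → 18
B = 181 + 0.1429 × (65 − 181) = 164.424 → 164

(196, 18, 164)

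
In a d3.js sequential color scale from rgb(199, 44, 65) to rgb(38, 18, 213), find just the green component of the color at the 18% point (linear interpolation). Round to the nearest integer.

G = 44 + 0.18 × (18 − 44) = 39.32 → 39

39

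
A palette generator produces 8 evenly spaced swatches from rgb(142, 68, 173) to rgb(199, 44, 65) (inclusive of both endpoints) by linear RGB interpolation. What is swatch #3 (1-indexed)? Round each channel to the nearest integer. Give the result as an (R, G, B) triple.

(158, 61, 142)

With 8 swatches and endpoints inclusive, swatch 3 sits at t = (3 − 1)/(8 − 1) = 2/7 ≈ 0.2857.
R = 142 + 0.2857 × (199 − 142) = 158.285 → 158
G = 68 + 0.2857 × (44 − 68) = 61.143 → 61
B = 173 + 0.2857 × (65 − 173) = 142.144 → 142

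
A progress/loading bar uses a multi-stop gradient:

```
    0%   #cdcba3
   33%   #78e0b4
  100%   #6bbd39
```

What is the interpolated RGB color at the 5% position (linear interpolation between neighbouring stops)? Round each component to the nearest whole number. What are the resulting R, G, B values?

5% lies between the 0% and 33% stops, so the local fraction is t = (5 − 0)/(33 − 0) = 5/33 ≈ 0.1515.
#cdcba3 → (205, 203, 163); #78e0b4 → (120, 224, 180).
R = 205 + 0.1515 × (120 − 205) = 192.123 → 192
G = 203 + 0.1515 × (224 − 203) = 206.181 → 206
B = 163 + 0.1515 × (180 − 163) = 165.576 → 166

(192, 206, 166)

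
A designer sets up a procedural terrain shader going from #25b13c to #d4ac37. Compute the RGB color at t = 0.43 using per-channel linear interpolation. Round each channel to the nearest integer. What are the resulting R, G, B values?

#25b13c → (37, 177, 60); #d4ac37 → (212, 172, 55).
R = 37 + 0.43 × (212 − 37) = 37 + 0.43 × 175 = 112.25 → 112
G = 177 + 0.43 × (172 − 177) = 177 + 0.43 × -5 = 174.85 → 175
B = 60 + 0.43 × (55 − 60) = 60 + 0.43 × -5 = 57.85 → 58

(112, 175, 58)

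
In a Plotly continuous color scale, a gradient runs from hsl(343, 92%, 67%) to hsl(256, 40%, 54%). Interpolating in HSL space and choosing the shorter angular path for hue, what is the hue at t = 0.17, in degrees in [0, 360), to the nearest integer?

Hue arc: Δh = 256 − 343 = -87° (|Δh| ≤ 180, already the shorter path).
H = 343 + 0.17 × (-87) = 328.21 → 328°

328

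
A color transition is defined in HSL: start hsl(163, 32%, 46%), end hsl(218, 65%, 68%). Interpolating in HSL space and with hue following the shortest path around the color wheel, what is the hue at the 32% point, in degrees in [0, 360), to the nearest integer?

181

Hue arc: Δh = 218 − 163 = 55° (|Δh| ≤ 180, already the shorter path).
H = 163 + 0.32 × (55) = 180.6 → 181°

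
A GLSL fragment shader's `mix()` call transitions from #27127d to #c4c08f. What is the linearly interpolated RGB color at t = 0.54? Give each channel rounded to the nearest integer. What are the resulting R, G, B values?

#27127d → (39, 18, 125); #c4c08f → (196, 192, 143).
R = 39 + 0.54 × (196 − 39) = 39 + 0.54 × 157 = 123.78 → 124
G = 18 + 0.54 × (192 − 18) = 18 + 0.54 × 174 = 111.96 → 112
B = 125 + 0.54 × (143 − 125) = 125 + 0.54 × 18 = 134.72 → 135
So the blended color is (124, 112, 135), about #7c7087.

(124, 112, 135)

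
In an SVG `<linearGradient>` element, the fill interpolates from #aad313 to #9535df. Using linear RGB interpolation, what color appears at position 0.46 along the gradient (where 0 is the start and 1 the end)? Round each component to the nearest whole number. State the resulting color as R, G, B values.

#aad313 → (170, 211, 19); #9535df → (149, 53, 223).
R = 170 + 0.46 × (149 − 170) = 170 + 0.46 × -21 = 160.34 → 160
G = 211 + 0.46 × (53 − 211) = 211 + 0.46 × -158 = 138.32 → 138
B = 19 + 0.46 × (223 − 19) = 19 + 0.46 × 204 = 112.84 → 113

(160, 138, 113)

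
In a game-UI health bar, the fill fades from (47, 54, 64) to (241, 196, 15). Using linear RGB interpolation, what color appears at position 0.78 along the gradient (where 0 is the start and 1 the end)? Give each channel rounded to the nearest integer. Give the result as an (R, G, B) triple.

(198, 165, 26)

R = 47 + 0.78 × (241 − 47) = 47 + 0.78 × 194 = 198.32 → 198
G = 54 + 0.78 × (196 − 54) = 54 + 0.78 × 142 = 164.76 → 165
B = 64 + 0.78 × (15 − 64) = 64 + 0.78 × -49 = 25.78 → 26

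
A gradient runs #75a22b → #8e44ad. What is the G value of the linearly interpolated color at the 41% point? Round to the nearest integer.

123

G₁ = 162 (from #75a22b), G₂ = 68 (from #8e44ad).
G = 162 + 0.41 × (68 − 162) = 123.46 → 123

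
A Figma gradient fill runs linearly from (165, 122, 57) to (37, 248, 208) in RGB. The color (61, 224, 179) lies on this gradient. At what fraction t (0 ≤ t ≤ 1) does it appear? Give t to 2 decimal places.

0.81

Invert the lerp on the B channel (largest span, 151): t = (179 − 57) / (208 − 57) = 122/151 = 0.80795.
Check on R: (61 − 165)/(37 − 165) = 0.8125 ✓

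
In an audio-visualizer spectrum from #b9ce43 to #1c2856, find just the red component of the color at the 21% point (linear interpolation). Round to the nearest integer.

R₁ = 185 (from #b9ce43), R₂ = 28 (from #1c2856).
R = 185 + 0.21 × (28 − 185) = 152.03 → 152

152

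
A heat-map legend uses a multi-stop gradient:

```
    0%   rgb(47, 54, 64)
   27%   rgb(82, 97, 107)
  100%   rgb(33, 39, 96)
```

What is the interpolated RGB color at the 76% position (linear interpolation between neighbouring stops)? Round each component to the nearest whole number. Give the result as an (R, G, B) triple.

(49, 58, 100)

76% lies between the 27% and 100% stops, so the local fraction is t = (76 − 27)/(100 − 27) = 49/73 ≈ 0.6712.
R = 82 + 0.6712 × (33 − 82) = 49.111 → 49
G = 97 + 0.6712 × (39 − 97) = 58.07 → 58
B = 107 + 0.6712 × (96 − 107) = 99.617 → 100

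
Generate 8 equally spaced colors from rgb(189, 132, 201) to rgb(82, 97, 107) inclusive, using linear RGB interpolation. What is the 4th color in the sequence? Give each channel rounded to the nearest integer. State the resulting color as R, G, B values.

With 8 swatches and endpoints inclusive, swatch 4 sits at t = (4 − 1)/(8 − 1) = 3/7 ≈ 0.4286.
R = 189 + 0.4286 × (82 − 189) = 143.14 → 143
G = 132 + 0.4286 × (97 − 132) = 116.999 → 117
B = 201 + 0.4286 × (107 − 201) = 160.712 → 161

(143, 117, 161)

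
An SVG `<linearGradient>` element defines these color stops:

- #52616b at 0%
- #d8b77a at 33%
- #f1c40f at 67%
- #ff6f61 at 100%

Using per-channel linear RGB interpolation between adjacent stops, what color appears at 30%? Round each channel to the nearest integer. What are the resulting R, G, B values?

(204, 175, 121)

30% lies between the 0% and 33% stops, so the local fraction is t = (30 − 0)/(33 − 0) = 30/33 ≈ 0.9091.
#52616b → (82, 97, 107); #d8b77a → (216, 183, 122).
R = 82 + 0.9091 × (216 − 82) = 203.819 → 204
G = 97 + 0.9091 × (183 − 97) = 175.183 → 175
B = 107 + 0.9091 × (122 − 107) = 120.636 → 121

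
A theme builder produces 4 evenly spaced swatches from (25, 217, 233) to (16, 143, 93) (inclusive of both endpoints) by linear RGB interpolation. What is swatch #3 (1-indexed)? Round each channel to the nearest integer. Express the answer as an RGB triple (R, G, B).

With 4 swatches and endpoints inclusive, swatch 3 sits at t = (3 − 1)/(4 − 1) = 2/3 ≈ 0.6667.
R = 25 + 0.6667 × (16 − 25) = 19 → 19
G = 217 + 0.6667 × (143 − 217) = 167.664 → 168
B = 233 + 0.6667 × (93 − 233) = 139.662 → 140

(19, 168, 140)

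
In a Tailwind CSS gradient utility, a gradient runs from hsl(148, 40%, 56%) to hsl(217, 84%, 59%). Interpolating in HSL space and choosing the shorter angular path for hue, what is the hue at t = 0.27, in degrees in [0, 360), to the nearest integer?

Hue arc: Δh = 217 − 148 = 69° (|Δh| ≤ 180, already the shorter path).
H = 148 + 0.27 × (69) = 166.63 → 167°

167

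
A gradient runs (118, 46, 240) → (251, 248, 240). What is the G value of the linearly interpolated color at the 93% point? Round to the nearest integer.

234

G = 46 + 0.93 × (248 − 46) = 233.86 → 234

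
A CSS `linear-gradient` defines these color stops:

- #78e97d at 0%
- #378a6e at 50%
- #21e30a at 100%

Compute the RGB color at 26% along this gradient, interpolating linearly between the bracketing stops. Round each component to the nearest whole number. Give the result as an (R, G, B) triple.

26% lies between the 0% and 50% stops, so the local fraction is t = (26 − 0)/(50 − 0) = 26/50 ≈ 0.52.
#78e97d → (120, 233, 125); #378a6e → (55, 138, 110).
R = 120 + 0.52 × (55 − 120) = 86.2 → 86
G = 233 + 0.52 × (138 − 233) = 183.6 → 184
B = 125 + 0.52 × (110 − 125) = 117.2 → 117

(86, 184, 117)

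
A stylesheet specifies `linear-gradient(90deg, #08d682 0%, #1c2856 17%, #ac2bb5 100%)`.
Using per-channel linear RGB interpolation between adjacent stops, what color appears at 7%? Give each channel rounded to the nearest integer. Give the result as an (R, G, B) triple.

(16, 142, 112)

7% lies between the 0% and 17% stops, so the local fraction is t = (7 − 0)/(17 − 0) = 7/17 ≈ 0.4118.
#08d682 → (8, 214, 130); #1c2856 → (28, 40, 86).
R = 8 + 0.4118 × (28 − 8) = 16.236 → 16
G = 214 + 0.4118 × (40 − 214) = 142.347 → 142
B = 130 + 0.4118 × (86 − 130) = 111.881 → 112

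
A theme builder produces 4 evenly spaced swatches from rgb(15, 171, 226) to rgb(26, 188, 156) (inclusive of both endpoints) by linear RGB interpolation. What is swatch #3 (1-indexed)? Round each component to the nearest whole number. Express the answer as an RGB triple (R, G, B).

(22, 182, 179)

With 4 swatches and endpoints inclusive, swatch 3 sits at t = (3 − 1)/(4 − 1) = 2/3 ≈ 0.6667.
R = 15 + 0.6667 × (26 − 15) = 22.334 → 22
G = 171 + 0.6667 × (188 − 171) = 182.334 → 182
B = 226 + 0.6667 × (156 − 226) = 179.331 → 179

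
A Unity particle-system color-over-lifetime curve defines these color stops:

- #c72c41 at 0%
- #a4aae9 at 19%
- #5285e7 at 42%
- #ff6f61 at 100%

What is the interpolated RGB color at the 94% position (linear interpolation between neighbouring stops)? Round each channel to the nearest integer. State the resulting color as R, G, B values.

(237, 113, 111)

94% lies between the 42% and 100% stops, so the local fraction is t = (94 − 42)/(100 − 42) = 52/58 ≈ 0.8966.
#5285e7 → (82, 133, 231); #ff6f61 → (255, 111, 97).
R = 82 + 0.8966 × (255 − 82) = 237.112 → 237
G = 133 + 0.8966 × (111 − 133) = 113.275 → 113
B = 231 + 0.8966 × (97 − 231) = 110.856 → 111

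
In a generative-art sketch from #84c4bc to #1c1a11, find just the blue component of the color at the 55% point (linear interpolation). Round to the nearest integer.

94

B₁ = 188 (from #84c4bc), B₂ = 17 (from #1c1a11).
B = 188 + 0.55 × (17 − 188) = 93.95 → 94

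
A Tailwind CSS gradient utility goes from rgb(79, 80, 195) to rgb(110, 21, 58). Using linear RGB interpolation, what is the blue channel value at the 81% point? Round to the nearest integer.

84

B = 195 + 0.81 × (58 − 195) = 84.03 → 84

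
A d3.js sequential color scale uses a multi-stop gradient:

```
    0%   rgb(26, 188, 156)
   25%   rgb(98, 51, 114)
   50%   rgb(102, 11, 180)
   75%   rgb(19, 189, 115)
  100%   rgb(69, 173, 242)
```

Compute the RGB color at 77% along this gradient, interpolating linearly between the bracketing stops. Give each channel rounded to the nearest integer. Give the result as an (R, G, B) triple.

77% lies between the 75% and 100% stops, so the local fraction is t = (77 − 75)/(100 − 75) = 2/25 ≈ 0.08.
R = 19 + 0.08 × (69 − 19) = 23 → 23
G = 189 + 0.08 × (173 − 189) = 187.72 → 188
B = 115 + 0.08 × (242 − 115) = 125.16 → 125

(23, 188, 125)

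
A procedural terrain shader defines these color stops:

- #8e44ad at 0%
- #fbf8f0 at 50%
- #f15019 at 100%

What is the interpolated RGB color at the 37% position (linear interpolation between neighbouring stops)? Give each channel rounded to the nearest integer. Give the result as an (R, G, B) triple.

37% lies between the 0% and 50% stops, so the local fraction is t = (37 − 0)/(50 − 0) = 37/50 ≈ 0.74.
#8e44ad → (142, 68, 173); #fbf8f0 → (251, 248, 240).
R = 142 + 0.74 × (251 − 142) = 222.66 → 223
G = 68 + 0.74 × (248 − 68) = 201.2 → 201
B = 173 + 0.74 × (240 − 173) = 222.58 → 223

(223, 201, 223)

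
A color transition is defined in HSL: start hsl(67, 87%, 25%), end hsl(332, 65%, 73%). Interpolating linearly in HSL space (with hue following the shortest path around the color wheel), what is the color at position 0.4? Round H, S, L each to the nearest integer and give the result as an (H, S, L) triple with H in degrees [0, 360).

(29, 78, 44)

Hue: 332 − 67 = 265°, but |265| > 180 so the shorter arc goes the other way: Δh = 265 − 360 = -95°.
H = 67 + 0.4 × (-95) = 29 → 29°
S = 87 + 0.4 × (65 − 87) = 78.2 → 78%
L = 25 + 0.4 × (73 − 25) = 44.2 → 44%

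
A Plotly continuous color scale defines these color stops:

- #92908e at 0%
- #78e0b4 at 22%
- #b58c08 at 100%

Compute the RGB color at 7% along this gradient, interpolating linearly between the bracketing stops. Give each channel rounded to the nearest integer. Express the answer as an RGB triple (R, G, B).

(138, 169, 154)

7% lies between the 0% and 22% stops, so the local fraction is t = (7 − 0)/(22 − 0) = 7/22 ≈ 0.3182.
#92908e → (146, 144, 142); #78e0b4 → (120, 224, 180).
R = 146 + 0.3182 × (120 − 146) = 137.727 → 138
G = 144 + 0.3182 × (224 − 144) = 169.456 → 169
B = 142 + 0.3182 × (180 − 142) = 154.092 → 154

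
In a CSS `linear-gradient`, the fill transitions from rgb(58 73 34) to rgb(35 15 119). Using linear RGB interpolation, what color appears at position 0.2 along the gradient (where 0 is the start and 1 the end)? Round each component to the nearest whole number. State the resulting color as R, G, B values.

(53, 61, 51)

R = 58 + 0.2 × (35 − 58) = 58 + 0.2 × -23 = 53.4 → 53
G = 73 + 0.2 × (15 − 73) = 73 + 0.2 × -58 = 61.4 → 61
B = 34 + 0.2 × (119 − 34) = 34 + 0.2 × 85 = 51 → 51
So the blended color is (53, 61, 51), about #353d33.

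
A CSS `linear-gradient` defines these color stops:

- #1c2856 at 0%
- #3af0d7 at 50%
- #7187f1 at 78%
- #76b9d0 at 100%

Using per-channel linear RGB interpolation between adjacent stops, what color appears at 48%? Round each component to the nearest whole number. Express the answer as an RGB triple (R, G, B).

48% lies between the 0% and 50% stops, so the local fraction is t = (48 − 0)/(50 − 0) = 48/50 ≈ 0.96.
#1c2856 → (28, 40, 86); #3af0d7 → (58, 240, 215).
R = 28 + 0.96 × (58 − 28) = 56.8 → 57
G = 40 + 0.96 × (240 − 40) = 232 → 232
B = 86 + 0.96 × (215 − 86) = 209.84 → 210

(57, 232, 210)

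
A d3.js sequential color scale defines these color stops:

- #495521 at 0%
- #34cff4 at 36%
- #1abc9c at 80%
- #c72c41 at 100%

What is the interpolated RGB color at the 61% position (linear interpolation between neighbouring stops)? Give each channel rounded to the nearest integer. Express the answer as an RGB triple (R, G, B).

61% lies between the 36% and 80% stops, so the local fraction is t = (61 − 36)/(80 − 36) = 25/44 ≈ 0.5682.
#34cff4 → (52, 207, 244); #1abc9c → (26, 188, 156).
R = 52 + 0.5682 × (26 − 52) = 37.227 → 37
G = 207 + 0.5682 × (188 − 207) = 196.204 → 196
B = 244 + 0.5682 × (156 − 244) = 193.998 → 194

(37, 196, 194)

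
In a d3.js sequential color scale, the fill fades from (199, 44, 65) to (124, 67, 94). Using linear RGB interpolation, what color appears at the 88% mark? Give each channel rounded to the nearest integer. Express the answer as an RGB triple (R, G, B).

88% corresponds to t = 0.88.
R = 199 + 0.88 × (124 − 199) = 199 + 0.88 × -75 = 133 → 133
G = 44 + 0.88 × (67 − 44) = 44 + 0.88 × 23 = 64.24 → 64
B = 65 + 0.88 × (94 − 65) = 65 + 0.88 × 29 = 90.52 → 91

(133, 64, 91)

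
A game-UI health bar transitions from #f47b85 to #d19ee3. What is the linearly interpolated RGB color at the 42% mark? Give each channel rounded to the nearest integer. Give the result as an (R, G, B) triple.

#f47b85 → (244, 123, 133); #d19ee3 → (209, 158, 227).
42% corresponds to t = 0.42.
R = 244 + 0.42 × (209 − 244) = 244 + 0.42 × -35 = 229.3 → 229
G = 123 + 0.42 × (158 − 123) = 123 + 0.42 × 35 = 137.7 → 138
B = 133 + 0.42 × (227 − 133) = 133 + 0.42 × 94 = 172.48 → 172
So the blended color is (229, 138, 172), about #e58aac.

(229, 138, 172)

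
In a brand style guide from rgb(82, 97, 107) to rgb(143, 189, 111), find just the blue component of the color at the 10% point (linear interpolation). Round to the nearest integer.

B = 107 + 0.1 × (111 − 107) = 107.4 → 107

107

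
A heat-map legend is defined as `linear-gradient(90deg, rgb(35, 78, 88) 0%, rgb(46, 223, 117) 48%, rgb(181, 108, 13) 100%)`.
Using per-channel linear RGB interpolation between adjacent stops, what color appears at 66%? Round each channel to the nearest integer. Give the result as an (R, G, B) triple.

(93, 183, 81)

66% lies between the 48% and 100% stops, so the local fraction is t = (66 − 48)/(100 − 48) = 18/52 ≈ 0.3462.
R = 46 + 0.3462 × (181 − 46) = 92.737 → 93
G = 223 + 0.3462 × (108 − 223) = 183.187 → 183
B = 117 + 0.3462 × (13 − 117) = 80.995 → 81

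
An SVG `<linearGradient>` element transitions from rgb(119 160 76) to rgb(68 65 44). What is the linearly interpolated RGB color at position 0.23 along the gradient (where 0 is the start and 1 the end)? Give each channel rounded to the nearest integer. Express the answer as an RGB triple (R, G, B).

R = 119 + 0.23 × (68 − 119) = 119 + 0.23 × -51 = 107.27 → 107
G = 160 + 0.23 × (65 − 160) = 160 + 0.23 × -95 = 138.15 → 138
B = 76 + 0.23 × (44 − 76) = 76 + 0.23 × -32 = 68.64 → 69

(107, 138, 69)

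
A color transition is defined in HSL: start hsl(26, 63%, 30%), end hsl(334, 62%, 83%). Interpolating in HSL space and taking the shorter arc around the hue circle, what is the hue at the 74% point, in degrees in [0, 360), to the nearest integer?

Hue: 334 − 26 = 308°, but |308| > 180 so the shorter arc goes the other way: Δh = 308 − 360 = -52°.
H = 26 + 0.74 × (-52) = -12.48 → -12 → -12 mod 360 = 348°

348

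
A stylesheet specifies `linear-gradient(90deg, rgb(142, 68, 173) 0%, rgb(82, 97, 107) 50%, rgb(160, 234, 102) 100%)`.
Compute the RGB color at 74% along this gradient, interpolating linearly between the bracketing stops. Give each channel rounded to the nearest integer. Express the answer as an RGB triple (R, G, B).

74% lies between the 50% and 100% stops, so the local fraction is t = (74 − 50)/(100 − 50) = 24/50 ≈ 0.48.
R = 82 + 0.48 × (160 − 82) = 119.44 → 119
G = 97 + 0.48 × (234 − 97) = 162.76 → 163
B = 107 + 0.48 × (102 − 107) = 104.6 → 105

(119, 163, 105)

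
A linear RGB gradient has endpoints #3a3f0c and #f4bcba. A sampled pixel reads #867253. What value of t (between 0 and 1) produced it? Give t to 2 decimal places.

0.41

Invert the lerp on the R channel (largest span, 186): t = (134 − 58) / (244 − 58) = 76/186 = 0.4086.
Check on G: (114 − 63)/(188 − 63) = 0.408 ✓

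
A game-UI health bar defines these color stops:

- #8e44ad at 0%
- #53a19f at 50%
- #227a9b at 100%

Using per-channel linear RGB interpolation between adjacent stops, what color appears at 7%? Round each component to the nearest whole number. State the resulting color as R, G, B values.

(134, 81, 171)

7% lies between the 0% and 50% stops, so the local fraction is t = (7 − 0)/(50 − 0) = 7/50 ≈ 0.14.
#8e44ad → (142, 68, 173); #53a19f → (83, 161, 159).
R = 142 + 0.14 × (83 − 142) = 133.74 → 134
G = 68 + 0.14 × (161 − 68) = 81.02 → 81
B = 173 + 0.14 × (159 − 173) = 171.04 → 171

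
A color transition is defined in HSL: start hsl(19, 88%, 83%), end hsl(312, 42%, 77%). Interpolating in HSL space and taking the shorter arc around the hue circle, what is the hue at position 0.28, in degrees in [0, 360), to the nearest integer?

0

Hue: 312 − 19 = 293°, but |293| > 180 so the shorter arc goes the other way: Δh = 293 − 360 = -67°.
H = 19 + 0.28 × (-67) = 0.24 → 0°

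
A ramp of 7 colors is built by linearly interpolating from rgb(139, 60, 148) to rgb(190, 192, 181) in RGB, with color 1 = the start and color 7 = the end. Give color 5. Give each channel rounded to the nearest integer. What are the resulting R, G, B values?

With 7 swatches and endpoints inclusive, swatch 5 sits at t = (5 − 1)/(7 − 1) = 4/6 ≈ 0.6667.
R = 139 + 0.6667 × (190 − 139) = 173.002 → 173
G = 60 + 0.6667 × (192 − 60) = 148.004 → 148
B = 148 + 0.6667 × (181 − 148) = 170.001 → 170

(173, 148, 170)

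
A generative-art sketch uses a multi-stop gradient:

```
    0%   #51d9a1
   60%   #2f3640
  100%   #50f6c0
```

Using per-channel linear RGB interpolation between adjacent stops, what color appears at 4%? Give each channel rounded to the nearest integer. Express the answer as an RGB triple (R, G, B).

4% lies between the 0% and 60% stops, so the local fraction is t = (4 − 0)/(60 − 0) = 4/60 ≈ 0.0667.
#51d9a1 → (81, 217, 161); #2f3640 → (47, 54, 64).
R = 81 + 0.0667 × (47 − 81) = 78.732 → 79
G = 217 + 0.0667 × (54 − 217) = 206.128 → 206
B = 161 + 0.0667 × (64 − 161) = 154.53 → 155

(79, 206, 155)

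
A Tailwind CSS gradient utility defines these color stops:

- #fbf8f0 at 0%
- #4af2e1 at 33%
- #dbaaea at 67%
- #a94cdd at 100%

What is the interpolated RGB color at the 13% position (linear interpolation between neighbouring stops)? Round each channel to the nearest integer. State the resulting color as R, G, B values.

(181, 246, 234)

13% lies between the 0% and 33% stops, so the local fraction is t = (13 − 0)/(33 − 0) = 13/33 ≈ 0.3939.
#fbf8f0 → (251, 248, 240); #4af2e1 → (74, 242, 225).
R = 251 + 0.3939 × (74 − 251) = 181.28 → 181
G = 248 + 0.3939 × (242 − 248) = 245.637 → 246
B = 240 + 0.3939 × (225 − 240) = 234.091 → 234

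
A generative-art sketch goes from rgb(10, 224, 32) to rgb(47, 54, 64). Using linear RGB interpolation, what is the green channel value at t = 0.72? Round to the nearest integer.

102

G = 224 + 0.72 × (54 − 224) = 101.6 → 102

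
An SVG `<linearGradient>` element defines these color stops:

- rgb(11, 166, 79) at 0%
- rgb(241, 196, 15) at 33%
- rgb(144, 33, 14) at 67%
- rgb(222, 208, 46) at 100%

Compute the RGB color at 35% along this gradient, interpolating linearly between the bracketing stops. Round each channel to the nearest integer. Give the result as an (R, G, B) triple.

35% lies between the 33% and 67% stops, so the local fraction is t = (35 − 33)/(67 − 33) = 2/34 ≈ 0.0588.
R = 241 + 0.0588 × (144 − 241) = 235.296 → 235
G = 196 + 0.0588 × (33 − 196) = 186.416 → 186
B = 15 + 0.0588 × (14 − 15) = 14.941 → 15

(235, 186, 15)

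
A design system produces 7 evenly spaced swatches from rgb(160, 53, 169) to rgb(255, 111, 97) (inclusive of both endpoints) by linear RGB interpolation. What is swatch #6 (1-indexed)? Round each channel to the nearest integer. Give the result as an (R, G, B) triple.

With 7 swatches and endpoints inclusive, swatch 6 sits at t = (6 − 1)/(7 − 1) = 5/6 ≈ 0.8333.
R = 160 + 0.8333 × (255 − 160) = 239.163 → 239
G = 53 + 0.8333 × (111 − 53) = 101.331 → 101
B = 169 + 0.8333 × (97 − 169) = 109.002 → 109

(239, 101, 109)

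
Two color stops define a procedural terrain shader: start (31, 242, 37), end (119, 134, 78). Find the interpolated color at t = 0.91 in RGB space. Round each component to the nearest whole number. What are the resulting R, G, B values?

(111, 144, 74)

R = 31 + 0.91 × (119 − 31) = 31 + 0.91 × 88 = 111.08 → 111
G = 242 + 0.91 × (134 − 242) = 242 + 0.91 × -108 = 143.72 → 144
B = 37 + 0.91 × (78 − 37) = 37 + 0.91 × 41 = 74.31 → 74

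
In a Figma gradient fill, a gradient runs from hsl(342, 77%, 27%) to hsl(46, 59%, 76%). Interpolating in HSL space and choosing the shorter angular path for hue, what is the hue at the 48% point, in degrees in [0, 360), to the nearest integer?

Hue: 46 − 342 = -296°, but |-296| > 180 so the shorter arc goes the other way: Δh = -296 + 360 = 64°.
H = 342 + 0.48 × (64) = 372.72 → 373 → 373 mod 360 = 13°

13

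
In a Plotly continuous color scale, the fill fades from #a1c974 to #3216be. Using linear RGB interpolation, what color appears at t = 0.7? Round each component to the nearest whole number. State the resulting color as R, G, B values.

(83, 76, 168)

#a1c974 → (161, 201, 116); #3216be → (50, 22, 190).
R = 161 + 0.7 × (50 − 161) = 161 + 0.7 × -111 = 83.3 → 83
G = 201 + 0.7 × (22 − 201) = 201 + 0.7 × -179 = 75.7 → 76
B = 116 + 0.7 × (190 − 116) = 116 + 0.7 × 74 = 167.8 → 168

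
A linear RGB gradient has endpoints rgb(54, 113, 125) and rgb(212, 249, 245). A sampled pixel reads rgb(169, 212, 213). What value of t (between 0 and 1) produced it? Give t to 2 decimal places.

0.73

Invert the lerp on the R channel (largest span, 158): t = (169 − 54) / (212 − 54) = 115/158 = 0.72785.
Check on G: (212 − 113)/(249 − 113) = 0.7279 ✓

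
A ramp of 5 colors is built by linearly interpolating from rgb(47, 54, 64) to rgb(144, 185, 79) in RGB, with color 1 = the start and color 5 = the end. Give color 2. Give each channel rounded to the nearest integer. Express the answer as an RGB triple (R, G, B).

(71, 87, 68)

With 5 swatches and endpoints inclusive, swatch 2 sits at t = (2 − 1)/(5 − 1) = 1/4 ≈ 0.25.
R = 47 + 0.25 × (144 − 47) = 71.25 → 71
G = 54 + 0.25 × (185 − 54) = 86.75 → 87
B = 64 + 0.25 × (79 − 64) = 67.75 → 68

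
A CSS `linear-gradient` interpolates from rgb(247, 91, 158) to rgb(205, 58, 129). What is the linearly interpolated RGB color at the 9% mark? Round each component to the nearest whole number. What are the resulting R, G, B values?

(243, 88, 155)

9% corresponds to t = 0.09.
R = 247 + 0.09 × (205 − 247) = 247 + 0.09 × -42 = 243.22 → 243
G = 91 + 0.09 × (58 − 91) = 91 + 0.09 × -33 = 88.03 → 88
B = 158 + 0.09 × (129 − 158) = 158 + 0.09 × -29 = 155.39 → 155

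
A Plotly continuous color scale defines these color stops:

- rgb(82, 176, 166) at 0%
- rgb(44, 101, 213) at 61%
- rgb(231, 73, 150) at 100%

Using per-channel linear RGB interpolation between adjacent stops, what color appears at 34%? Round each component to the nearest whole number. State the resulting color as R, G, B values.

34% lies between the 0% and 61% stops, so the local fraction is t = (34 − 0)/(61 − 0) = 34/61 ≈ 0.5574.
R = 82 + 0.5574 × (44 − 82) = 60.819 → 61
G = 176 + 0.5574 × (101 − 176) = 134.195 → 134
B = 166 + 0.5574 × (213 − 166) = 192.198 → 192

(61, 134, 192)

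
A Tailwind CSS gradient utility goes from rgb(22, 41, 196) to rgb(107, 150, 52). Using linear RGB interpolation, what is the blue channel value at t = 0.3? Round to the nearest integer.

153

B = 196 + 0.3 × (52 − 196) = 152.8 → 153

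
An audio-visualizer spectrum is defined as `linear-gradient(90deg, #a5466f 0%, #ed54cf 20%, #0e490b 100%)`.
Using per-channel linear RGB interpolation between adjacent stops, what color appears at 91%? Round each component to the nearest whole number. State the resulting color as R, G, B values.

91% lies between the 20% and 100% stops, so the local fraction is t = (91 − 20)/(100 − 20) = 71/80 ≈ 0.8875.
#ed54cf → (237, 84, 207); #0e490b → (14, 73, 11).
R = 237 + 0.8875 × (14 − 237) = 39.088 → 39
G = 84 + 0.8875 × (73 − 84) = 74.237 → 74
B = 207 + 0.8875 × (11 − 207) = 33.05 → 33

(39, 74, 33)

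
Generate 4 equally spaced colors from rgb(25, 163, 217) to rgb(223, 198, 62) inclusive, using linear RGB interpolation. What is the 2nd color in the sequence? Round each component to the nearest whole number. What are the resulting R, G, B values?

With 4 swatches and endpoints inclusive, swatch 2 sits at t = (2 − 1)/(4 − 1) = 1/3 ≈ 0.3333.
R = 25 + 0.3333 × (223 − 25) = 90.993 → 91
G = 163 + 0.3333 × (198 − 163) = 174.666 → 175
B = 217 + 0.3333 × (62 − 217) = 165.339 → 165

(91, 175, 165)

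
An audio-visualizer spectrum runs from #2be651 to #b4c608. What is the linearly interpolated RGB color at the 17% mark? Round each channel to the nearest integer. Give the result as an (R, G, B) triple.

(66, 225, 69)

#2be651 → (43, 230, 81); #b4c608 → (180, 198, 8).
17% corresponds to t = 0.17.
R = 43 + 0.17 × (180 − 43) = 43 + 0.17 × 137 = 66.29 → 66
G = 230 + 0.17 × (198 − 230) = 230 + 0.17 × -32 = 224.56 → 225
B = 81 + 0.17 × (8 − 81) = 81 + 0.17 × -73 = 68.59 → 69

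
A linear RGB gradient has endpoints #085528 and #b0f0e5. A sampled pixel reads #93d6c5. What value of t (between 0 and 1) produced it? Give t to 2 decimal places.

Invert the lerp on the B channel (largest span, 189): t = (197 − 40) / (229 − 40) = 157/189 = 0.83069.
Check on R: (147 − 8)/(176 − 8) = 0.8274 ✓

0.83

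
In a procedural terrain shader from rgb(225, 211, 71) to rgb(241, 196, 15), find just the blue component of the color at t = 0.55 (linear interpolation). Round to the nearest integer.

40

B = 71 + 0.55 × (15 − 71) = 40.2 → 40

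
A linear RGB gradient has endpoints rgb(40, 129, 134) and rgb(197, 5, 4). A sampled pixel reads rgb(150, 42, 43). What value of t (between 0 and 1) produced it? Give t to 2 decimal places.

0.70

Invert the lerp on the R channel (largest span, 157): t = (150 − 40) / (197 − 40) = 110/157 = 0.70064.
Check on G: (42 − 129)/(5 − 129) = 0.7016 ✓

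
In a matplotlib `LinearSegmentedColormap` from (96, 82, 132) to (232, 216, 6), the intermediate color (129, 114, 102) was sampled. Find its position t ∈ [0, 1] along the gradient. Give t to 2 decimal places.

0.24

Invert the lerp on the R channel (largest span, 136): t = (129 − 96) / (232 − 96) = 33/136 = 0.24265.
Check on G: (114 − 82)/(216 − 82) = 0.2388 ✓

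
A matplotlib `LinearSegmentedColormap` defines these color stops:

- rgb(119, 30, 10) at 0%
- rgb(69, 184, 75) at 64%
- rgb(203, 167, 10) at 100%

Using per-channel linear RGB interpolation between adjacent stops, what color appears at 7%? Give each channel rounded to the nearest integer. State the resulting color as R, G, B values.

(114, 47, 17)

7% lies between the 0% and 64% stops, so the local fraction is t = (7 − 0)/(64 − 0) = 7/64 ≈ 0.1094.
R = 119 + 0.1094 × (69 − 119) = 113.53 → 114
G = 30 + 0.1094 × (184 − 30) = 46.848 → 47
B = 10 + 0.1094 × (75 − 10) = 17.111 → 17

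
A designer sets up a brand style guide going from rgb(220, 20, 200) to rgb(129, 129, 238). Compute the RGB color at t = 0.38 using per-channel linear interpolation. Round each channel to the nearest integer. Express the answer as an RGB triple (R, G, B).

(185, 61, 214)

R = 220 + 0.38 × (129 − 220) = 220 + 0.38 × -91 = 185.42 → 185
G = 20 + 0.38 × (129 − 20) = 20 + 0.38 × 109 = 61.42 → 61
B = 200 + 0.38 × (238 − 200) = 200 + 0.38 × 38 = 214.44 → 214
So the blended color is (185, 61, 214), about #b93dd6.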